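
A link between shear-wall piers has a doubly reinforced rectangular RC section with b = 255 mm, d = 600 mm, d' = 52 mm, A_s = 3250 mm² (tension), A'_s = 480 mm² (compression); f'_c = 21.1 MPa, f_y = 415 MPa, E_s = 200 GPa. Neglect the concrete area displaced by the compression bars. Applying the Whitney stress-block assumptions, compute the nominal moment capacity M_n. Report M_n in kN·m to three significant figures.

M_n ≈ 654 kN·m

Assume both tension and compression steel yield.
Net tension couple steel: A_s − A'_s = 2770 mm².
a = (A_s − A'_s) f_y / (0.85 f'_c b) = 1149550/(0.85 × 21.1 × 255) = 251.35 mm.
c = a/β₁ = 251.35/0.85 = 295.71 mm; ε'_s = 0.003(c − d')/c = 0.0025 ≥ f_y/E_s = 0.0021, so compression steel does yield.
M_n = (A_s − A'_s) f_y (d − a/2) + A'_s f_y (d − d') = [1149550 × (600 − 125.675) + 199200 × (600 − 52)] × 10⁻⁶ = 545.26 + 109.16 = 654.42 kN·m.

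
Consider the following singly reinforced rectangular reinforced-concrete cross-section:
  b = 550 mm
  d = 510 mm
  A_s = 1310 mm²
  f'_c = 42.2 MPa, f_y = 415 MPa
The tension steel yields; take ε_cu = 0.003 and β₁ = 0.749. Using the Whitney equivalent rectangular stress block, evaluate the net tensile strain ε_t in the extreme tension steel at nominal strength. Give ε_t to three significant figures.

ε_t ≈ 0.0386

a = A_s f_y/(0.85 f'_c b) = 27.56 mm.
β₁ = 0.749, so c = a/β₁ = 27.56/0.749 = 36.80 mm.
From the linear strain diagram with ε_cu = 0.003: ε_t = 0.003 (d − c)/c = 0.003 × (510 − 36.80)/36.80 = 0.0386.
Since ε_t ≥ 0.005, the section is tension-controlled.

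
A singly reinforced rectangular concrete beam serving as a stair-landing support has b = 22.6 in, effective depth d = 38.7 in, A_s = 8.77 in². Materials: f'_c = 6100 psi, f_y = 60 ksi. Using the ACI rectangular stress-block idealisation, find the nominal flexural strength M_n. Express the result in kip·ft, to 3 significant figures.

M_n ≈ 1600 kip·ft

T = A_s f_y = 8.77 × 60 = 526.2 kips.
a = T/(0.85 f'_c b) = 526.2/(0.85 × 6.1 × 22.6) = 4.490 in.
M_n = T(d − a/2) = 526.2 × (38.7 − 2.245) = 19182.6 kip·in = 19182.6/12 = 1598.55 kip·ft.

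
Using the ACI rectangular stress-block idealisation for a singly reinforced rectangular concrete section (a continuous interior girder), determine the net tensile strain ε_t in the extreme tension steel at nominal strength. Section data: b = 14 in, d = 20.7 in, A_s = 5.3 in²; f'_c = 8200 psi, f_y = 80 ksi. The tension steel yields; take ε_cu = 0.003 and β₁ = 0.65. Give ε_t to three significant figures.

ε_t ≈ 0.00629

a = A_s f_y/(0.85 f'_c b) = 4.345 in.
β₁ = 0.65, so c = a/β₁ = 4.345/0.65 = 6.685 in.
From the linear strain diagram with ε_cu = 0.003: ε_t = 0.003 (d − c)/c = 0.003 × (20.7 − 6.685)/6.685 = 0.00629.
Since ε_t ≥ 0.005, the section is tension-controlled.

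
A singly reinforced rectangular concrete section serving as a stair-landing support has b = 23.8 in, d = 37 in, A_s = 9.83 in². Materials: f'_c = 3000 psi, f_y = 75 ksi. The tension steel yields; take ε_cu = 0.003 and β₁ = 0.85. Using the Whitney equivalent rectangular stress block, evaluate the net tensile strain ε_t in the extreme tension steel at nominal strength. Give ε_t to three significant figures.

a = A_s f_y/(0.85 f'_c b) = 12.148 in.
β₁ = 0.85, so c = a/β₁ = 12.148/0.85 = 14.292 in.
From the linear strain diagram with ε_cu = 0.003: ε_t = 0.003 (d − c)/c = 0.003 × (37 − 14.292)/14.292 = 0.00477.
ε_t is between 0.004 and 0.005 — transition zone.

ε_t ≈ 0.00477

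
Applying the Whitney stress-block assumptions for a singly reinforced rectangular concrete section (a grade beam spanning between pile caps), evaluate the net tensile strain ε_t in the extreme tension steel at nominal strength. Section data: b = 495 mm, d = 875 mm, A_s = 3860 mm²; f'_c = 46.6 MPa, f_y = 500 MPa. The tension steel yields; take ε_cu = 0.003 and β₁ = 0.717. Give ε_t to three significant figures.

ε_t ≈ 0.0161

a = A_s f_y/(0.85 f'_c b) = 98.43 mm.
β₁ = 0.717, so c = a/β₁ = 98.43/0.717 = 137.28 mm.
From the linear strain diagram with ε_cu = 0.003: ε_t = 0.003 (d − c)/c = 0.003 × (875 − 137.28)/137.28 = 0.0161.
Since ε_t ≥ 0.005, the section is tension-controlled.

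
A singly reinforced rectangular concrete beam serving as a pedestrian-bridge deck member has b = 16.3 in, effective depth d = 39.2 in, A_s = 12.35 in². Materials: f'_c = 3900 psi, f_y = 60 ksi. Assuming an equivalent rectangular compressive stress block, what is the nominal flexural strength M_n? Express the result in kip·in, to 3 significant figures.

T = A_s f_y = 12.35 × 60 = 741 kips.
a = T/(0.85 f'_c b) = 741/(0.85 × 3.9 × 16.3) = 13.713 in.
M_n = T(d − a/2) = 741 × (39.2 − 6.8565) = 23966.5 kip·in.

M_n ≈ 24000 kip·in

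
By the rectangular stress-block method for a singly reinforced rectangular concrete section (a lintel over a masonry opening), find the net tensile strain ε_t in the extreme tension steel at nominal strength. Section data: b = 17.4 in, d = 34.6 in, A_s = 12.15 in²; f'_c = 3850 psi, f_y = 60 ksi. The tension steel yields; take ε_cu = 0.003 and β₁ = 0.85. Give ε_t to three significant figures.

ε_t ≈ 0.00389

a = A_s f_y/(0.85 f'_c b) = 12.803 in.
β₁ = 0.85, so c = a/β₁ = 12.803/0.85 = 15.062 in.
From the linear strain diagram with ε_cu = 0.003: ε_t = 0.003 (d − c)/c = 0.003 × (34.6 − 15.062)/15.062 = 0.00389.
ε_t < 0.004 — the section is over-reinforced for flexure under ACI limits.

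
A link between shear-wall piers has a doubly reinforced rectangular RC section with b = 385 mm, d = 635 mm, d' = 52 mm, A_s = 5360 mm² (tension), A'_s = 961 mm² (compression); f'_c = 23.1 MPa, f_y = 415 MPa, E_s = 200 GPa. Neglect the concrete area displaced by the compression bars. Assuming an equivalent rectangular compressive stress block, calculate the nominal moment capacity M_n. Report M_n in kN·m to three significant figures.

M_n ≈ 1170 kN·m

Assume both tension and compression steel yield.
Net tension couple steel: A_s − A'_s = 4399 mm².
a = (A_s − A'_s) f_y / (0.85 f'_c b) = 1825585/(0.85 × 23.1 × 385) = 241.50 mm.
c = a/β₁ = 241.50/0.85 = 284.12 mm; ε'_s = 0.003(c − d')/c = 0.0025 ≥ f_y/E_s = 0.0021, so compression steel does yield.
M_n = (A_s − A'_s) f_y (d − a/2) + A'_s f_y (d − d') = [1825585 × (635 − 120.75) + 398815 × (635 − 52)] × 10⁻⁶ = 938.81 + 232.51 = 1171.32 kN·m.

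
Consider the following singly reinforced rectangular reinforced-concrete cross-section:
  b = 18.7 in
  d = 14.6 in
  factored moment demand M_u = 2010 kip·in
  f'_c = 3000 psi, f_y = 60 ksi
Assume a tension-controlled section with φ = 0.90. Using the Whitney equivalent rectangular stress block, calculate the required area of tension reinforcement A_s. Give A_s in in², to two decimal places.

M_n = M_u/φ = 2010/0.90 = 2233.33 kip·in.
From M_n = 0.85 f'_c a b (d − a/2):
a = d − √(d² − 2M_n/(0.85 f'_c b)) = 14.6 − √(14.6² − 2 × 2233.33/(0.85 × 3 × 18.7)) = 3.669 in.
A_s = 0.85 f'_c a b / f_y = 0.85 × 3 × 3.669 × 18.7 / 60 = 2.916 in².

A_s ≈ 2.92 in²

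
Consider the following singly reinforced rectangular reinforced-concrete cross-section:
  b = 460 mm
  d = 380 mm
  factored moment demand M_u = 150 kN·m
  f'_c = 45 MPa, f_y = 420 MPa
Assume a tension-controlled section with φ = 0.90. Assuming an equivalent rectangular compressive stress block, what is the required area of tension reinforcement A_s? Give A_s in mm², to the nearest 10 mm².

A_s ≈ 1080 mm²

M_n = M_u/φ = 150/0.90 = 166.667 kN·m.
With M_n = 0.85 f'_c a b (d − a/2), solve the quadratic for a:
a = d − √(d² − 2M_n/(0.85 f'_c b)) = 380 − √(380² − 2 × 166.667×10⁶/(0.85 × 45 × 460)) = 25.80 mm.
A_s = 0.85 f'_c a b / f_y = 0.85 × 45 × 25.80 × 460 / 420 = 1080.8 mm².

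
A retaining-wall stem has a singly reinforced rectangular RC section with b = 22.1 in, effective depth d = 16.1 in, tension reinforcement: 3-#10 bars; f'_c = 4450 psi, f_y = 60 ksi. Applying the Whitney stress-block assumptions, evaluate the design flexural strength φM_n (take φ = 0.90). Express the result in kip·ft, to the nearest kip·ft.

A_s = 3 × 1.27 = 3.81 in².
T = A_s f_y = 3.81 × 60 = 228.6 kips.
a = T/(0.85 f'_c b) = 228.6/(0.85 × 4.45 × 22.1) = 2.735 in.
M_n = T(d − a/2) = 228.6 × (16.1 − 1.3675) = 3367.8 kip·in = 3367.8/12 = 280.65 kip·ft.
φM_n = 0.90 × 280.65 = 252.59 kip·ft.

φM_n ≈ 253 kip·ft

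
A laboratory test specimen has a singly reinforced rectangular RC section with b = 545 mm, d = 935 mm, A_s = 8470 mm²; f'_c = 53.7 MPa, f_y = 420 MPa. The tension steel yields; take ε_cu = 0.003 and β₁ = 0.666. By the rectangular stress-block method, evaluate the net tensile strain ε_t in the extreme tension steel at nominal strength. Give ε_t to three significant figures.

ε_t ≈ 0.0101

a = A_s f_y/(0.85 f'_c b) = 143.00 mm.
β₁ = 0.666, so c = a/β₁ = 143.00/0.666 = 214.71 mm.
From the linear strain diagram with ε_cu = 0.003: ε_t = 0.003 (d − c)/c = 0.003 × (935 − 214.71)/214.71 = 0.0101.
Since ε_t ≥ 0.005, the section is tension-controlled.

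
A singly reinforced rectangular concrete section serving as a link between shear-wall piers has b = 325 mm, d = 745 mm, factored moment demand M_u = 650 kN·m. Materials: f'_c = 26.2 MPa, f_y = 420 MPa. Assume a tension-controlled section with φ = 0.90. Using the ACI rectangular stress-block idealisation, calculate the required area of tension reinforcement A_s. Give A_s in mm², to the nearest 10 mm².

A_s ≈ 2560 mm²

M_n = M_u/φ = 650/0.90 = 722.222 kN·m.
With M_n = 0.85 f'_c a b (d − a/2), solve the quadratic for a:
a = d − √(d² − 2M_n/(0.85 f'_c b)) = 745 − √(745² − 2 × 722.222×10⁶/(0.85 × 26.2 × 325)) = 148.80 mm.
A_s = 0.85 f'_c a b / f_y = 0.85 × 26.2 × 148.80 × 325 / 420 = 2564.2 mm².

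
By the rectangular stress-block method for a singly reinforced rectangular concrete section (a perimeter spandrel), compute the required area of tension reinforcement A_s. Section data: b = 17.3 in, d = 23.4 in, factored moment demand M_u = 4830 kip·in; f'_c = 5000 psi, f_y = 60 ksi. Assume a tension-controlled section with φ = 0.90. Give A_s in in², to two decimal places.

A_s ≈ 4.12 in²

M_n = M_u/φ = 4830/0.90 = 5366.67 kip·in.
From M_n = 0.85 f'_c a b (d − a/2):
a = d − √(d² − 2M_n/(0.85 f'_c b)) = 23.4 − √(23.4² − 2 × 5366.67/(0.85 × 5 × 17.3)) = 3.361 in.
A_s = 0.85 f'_c a b / f_y = 0.85 × 5 × 3.361 × 17.3 / 60 = 4.119 in².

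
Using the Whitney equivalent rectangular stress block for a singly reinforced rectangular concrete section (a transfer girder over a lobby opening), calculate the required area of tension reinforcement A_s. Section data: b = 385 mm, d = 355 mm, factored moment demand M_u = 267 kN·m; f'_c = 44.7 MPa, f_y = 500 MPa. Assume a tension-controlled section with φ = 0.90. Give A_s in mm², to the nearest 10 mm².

M_n = M_u/φ = 267/0.90 = 296.667 kN·m.
With M_n = 0.85 f'_c a b (d − a/2), solve the quadratic for a:
a = d − √(d² − 2M_n/(0.85 f'_c b)) = 355 − √(355² − 2 × 296.667×10⁶/(0.85 × 44.7 × 385)) = 62.66 mm.
A_s = 0.85 f'_c a b / f_y = 0.85 × 44.7 × 62.66 × 385 / 500 = 1833.2 mm².

A_s ≈ 1830 mm²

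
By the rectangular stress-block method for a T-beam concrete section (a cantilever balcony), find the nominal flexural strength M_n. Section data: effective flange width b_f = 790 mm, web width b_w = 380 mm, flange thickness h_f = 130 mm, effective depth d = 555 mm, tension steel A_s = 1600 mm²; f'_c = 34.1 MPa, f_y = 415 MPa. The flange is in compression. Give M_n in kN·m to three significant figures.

Tension: T = A_s f_y = 1600 × 415 = 664000 N.
Try a within the flange: a = T/(0.85 f'_c b_f) = 664000/(0.85 × 34.1 × 790) = 29.00 mm.
Since a = 29.00 ≤ h_f = 130 mm, the stress block lies entirely in the flange; analyse as a rectangular beam of width b_f.
M_n = T(d − a/2) = 664000 × (555 − 14.5) = 358.89 × 10⁶ N·mm.
M_n = 358.89 kN·m.

M_n ≈ 359 kN·m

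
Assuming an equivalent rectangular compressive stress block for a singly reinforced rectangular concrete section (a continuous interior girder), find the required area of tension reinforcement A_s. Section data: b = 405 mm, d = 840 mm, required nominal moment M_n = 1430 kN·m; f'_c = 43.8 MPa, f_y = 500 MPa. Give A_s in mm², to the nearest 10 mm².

A_s ≈ 3670 mm²

With M_n = 0.85 f'_c a b (d − a/2), solve the quadratic for a:
a = d − √(d² − 2M_n/(0.85 f'_c b)) = 840 − √(840² − 2 × 1430×10⁶/(0.85 × 43.8 × 405)) = 121.72 mm.
A_s = 0.85 f'_c a b / f_y = 0.85 × 43.8 × 121.72 × 405 / 500 = 3670.6 mm².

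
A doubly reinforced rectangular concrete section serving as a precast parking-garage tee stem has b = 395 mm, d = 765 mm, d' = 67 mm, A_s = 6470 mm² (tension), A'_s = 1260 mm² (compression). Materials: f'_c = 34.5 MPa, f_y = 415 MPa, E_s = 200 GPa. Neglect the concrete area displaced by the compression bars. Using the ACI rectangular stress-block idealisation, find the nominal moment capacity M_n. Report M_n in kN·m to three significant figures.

Assume both tension and compression steel yield.
Net tension couple steel: A_s − A'_s = 5210 mm².
a = (A_s − A'_s) f_y / (0.85 f'_c b) = 2162150/(0.85 × 34.5 × 395) = 186.66 mm.
c = a/β₁ = 186.66/0.804 = 232.16 mm; ε'_s = 0.003(c − d')/c = 0.0021 ≥ f_y/E_s = 0.0021, so compression steel does yield.
M_n = (A_s − A'_s) f_y (d − a/2) + A'_s f_y (d − d') = [2162150 × (765 − 93.33) + 522900 × (765 − 67)] × 10⁻⁶ = 1452.25 + 364.98 = 1817.23 kN·m.

M_n ≈ 1820 kN·m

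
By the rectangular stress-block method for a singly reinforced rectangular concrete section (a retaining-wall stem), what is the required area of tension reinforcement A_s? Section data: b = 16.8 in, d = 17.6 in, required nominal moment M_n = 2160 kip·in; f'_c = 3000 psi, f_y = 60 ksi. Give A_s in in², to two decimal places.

A_s ≈ 2.25 in²

From M_n = 0.85 f'_c a b (d − a/2):
a = d − √(d² − 2M_n/(0.85 f'_c b)) = 17.6 − √(17.6² − 2 × 2160/(0.85 × 3 × 16.8)) = 3.146 in.
A_s = 0.85 f'_c a b / f_y = 0.85 × 3 × 3.146 × 16.8 / 60 = 2.246 in².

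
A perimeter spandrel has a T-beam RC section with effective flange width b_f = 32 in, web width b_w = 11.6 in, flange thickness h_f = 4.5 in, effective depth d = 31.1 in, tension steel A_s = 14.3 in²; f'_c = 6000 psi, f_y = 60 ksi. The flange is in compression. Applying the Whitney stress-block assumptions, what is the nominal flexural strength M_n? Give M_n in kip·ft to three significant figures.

Tension: T = A_s f_y = 14.3 × 60 = 858 kips.
Try a within the flange: a = T/(0.85 f'_c b_f) = 858/(0.85 × 6 × 32) = 5.257 in.
a = 5.257 > h_f = 4.5 in: the block extends into the web. Split into flange-overhang and web parts.
C_f = 0.85 f'_c (b_f − b_w) h_f = 0.85 × 6 × (32 − 11.6) × 4.5 = 468.2 kips.
Remaining web compression depth: a_w = (T − C_f)/(0.85 f'_c b_w) = (858 − 468.2)/(0.85 × 6 × 11.6) = 6.589 in.
M_n = C_f(d − h_f/2) + (T − C_f)(d − a_w/2) = 468.2 × (31.1 − 2.25) + 389.8 × (31.1 − 3.2945) = 13507.6 + 10838.6 = 24346.2 kip·in.
M_n = 24346.2/12 = 2028.85 kip·ft.

M_n ≈ 2030 kip·ft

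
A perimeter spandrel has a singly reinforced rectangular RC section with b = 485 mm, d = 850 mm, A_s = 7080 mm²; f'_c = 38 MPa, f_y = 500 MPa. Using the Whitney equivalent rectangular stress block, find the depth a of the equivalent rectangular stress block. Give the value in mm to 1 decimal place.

a ≈ 226.0 mm

T = A_s f_y = 7080 × 500 = 3540000 N = 3540 kN.
Setting C = 0.85 f'_c a b equal to T: a = 3540000/(0.85 × 38 × 485) = 226.0 mm.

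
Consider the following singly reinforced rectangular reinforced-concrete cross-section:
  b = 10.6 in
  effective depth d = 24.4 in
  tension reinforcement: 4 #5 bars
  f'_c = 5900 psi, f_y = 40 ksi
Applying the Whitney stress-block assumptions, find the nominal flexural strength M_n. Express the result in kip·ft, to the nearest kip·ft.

M_n ≈ 99 kip·ft

A_s = 4 × 0.31 = 1.24 in².
T = A_s f_y = 1.24 × 40 = 49.6 kips.
a = T/(0.85 f'_c b) = 49.6/(0.85 × 5.9 × 10.6) = 0.933 in.
M_n = T(d − a/2) = 49.6 × (24.4 − 0.4665) = 1187.1 kip·in = 1187.1/12 = 98.93 kip·ft.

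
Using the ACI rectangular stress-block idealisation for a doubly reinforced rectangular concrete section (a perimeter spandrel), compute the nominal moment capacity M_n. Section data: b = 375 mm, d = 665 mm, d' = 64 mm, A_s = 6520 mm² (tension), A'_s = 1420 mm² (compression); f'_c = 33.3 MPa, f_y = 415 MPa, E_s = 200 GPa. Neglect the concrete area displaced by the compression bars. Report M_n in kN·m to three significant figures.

Assume both tension and compression steel yield.
Net tension couple steel: A_s − A'_s = 5100 mm².
a = (A_s − A'_s) f_y / (0.85 f'_c b) = 2116500/(0.85 × 33.3 × 375) = 199.40 mm.
c = a/β₁ = 199.40/0.812 = 245.57 mm; ε'_s = 0.003(c − d')/c = 0.0022 ≥ f_y/E_s = 0.0021, so compression steel does yield.
M_n = (A_s − A'_s) f_y (d − a/2) + A'_s f_y (d − d') = [2116500 × (665 − 99.7) + 589300 × (665 − 64)] × 10⁻⁶ = 1196.46 + 354.17 = 1550.63 kN·m.

M_n ≈ 1550 kN·m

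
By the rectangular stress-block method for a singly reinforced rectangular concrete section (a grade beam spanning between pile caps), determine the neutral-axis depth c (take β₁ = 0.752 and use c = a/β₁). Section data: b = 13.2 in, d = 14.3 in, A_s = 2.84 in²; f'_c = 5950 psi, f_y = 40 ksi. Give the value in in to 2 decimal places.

c ≈ 2.26 in

T = A_s f_y = 2.84 × 40 = 113.6 kips.
a = T/(0.85 f'_c b) = 113.6/(0.85 × 5.95 × 13.2) = 1.7016 in.
With β₁ = 0.752, c = a/β₁ = 1.7016/0.752 = 2.26 in.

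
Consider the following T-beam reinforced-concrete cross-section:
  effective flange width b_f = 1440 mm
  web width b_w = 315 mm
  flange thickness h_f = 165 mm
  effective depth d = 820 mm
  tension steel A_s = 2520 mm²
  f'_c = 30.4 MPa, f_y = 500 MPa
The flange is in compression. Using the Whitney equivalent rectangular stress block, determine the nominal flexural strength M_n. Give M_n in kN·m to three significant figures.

Tension: T = A_s f_y = 2520 × 500 = 1260000 N.
Try a within the flange: a = T/(0.85 f'_c b_f) = 1260000/(0.85 × 30.4 × 1440) = 33.86 mm.
Since a = 33.86 ≤ h_f = 165 mm, the stress block lies entirely in the flange; analyse as a rectangular beam of width b_f.
M_n = T(d − a/2) = 1260000 × (820 − 16.93) = 1011.87 × 10⁶ N·mm.
M_n = 1011.87 kN·m.

M_n ≈ 1010 kN·m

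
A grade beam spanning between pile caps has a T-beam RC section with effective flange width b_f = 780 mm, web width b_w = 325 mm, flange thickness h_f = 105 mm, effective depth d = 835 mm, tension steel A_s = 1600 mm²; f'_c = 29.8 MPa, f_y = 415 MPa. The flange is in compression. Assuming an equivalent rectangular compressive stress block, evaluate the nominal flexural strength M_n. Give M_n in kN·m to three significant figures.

M_n ≈ 543 kN·m

Tension: T = A_s f_y = 1600 × 415 = 664000 N.
Try a within the flange: a = T/(0.85 f'_c b_f) = 664000/(0.85 × 29.8 × 780) = 33.61 mm.
Since a = 33.61 ≤ h_f = 105 mm, the stress block lies entirely in the flange; analyse as a rectangular beam of width b_f.
M_n = T(d − a/2) = 664000 × (835 − 16.805) = 543.28 × 10⁶ N·mm.
M_n = 543.28 kN·m.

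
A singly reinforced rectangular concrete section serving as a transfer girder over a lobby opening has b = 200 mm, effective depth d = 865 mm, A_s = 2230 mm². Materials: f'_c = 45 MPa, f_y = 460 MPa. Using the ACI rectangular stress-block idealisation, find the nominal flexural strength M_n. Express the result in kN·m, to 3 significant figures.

M_n ≈ 819 kN·m

T = A_s f_y = 2230 × 460 = 1025800 N = 1025.8 kN.
From C = T: a = T/(0.85 f'_c b) = 1025800/(0.85 × 45 × 200) = 134.09 mm.
M_n = T(d − a/2) = 1025.8 kN × (865 − 67.045) mm = 818.54 kN·m.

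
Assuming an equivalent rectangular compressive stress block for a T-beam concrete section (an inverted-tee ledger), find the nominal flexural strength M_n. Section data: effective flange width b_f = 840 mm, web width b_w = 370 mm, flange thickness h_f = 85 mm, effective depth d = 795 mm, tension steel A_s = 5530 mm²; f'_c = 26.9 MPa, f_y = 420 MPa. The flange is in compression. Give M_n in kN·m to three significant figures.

Tension: T = A_s f_y = 5530 × 420 = 2322600 N.
Try a within the flange: a = T/(0.85 f'_c b_f) = 2322600/(0.85 × 26.9 × 840) = 120.93 mm.
a = 120.93 > h_f = 85 mm: the block extends into the web. Split into flange-overhang and web parts.
C_f = 0.85 f'_c (b_f − b_w) h_f = 0.85 × 26.9 × (840 − 370) × 85 = 913457 N.
Remaining web compression depth: a_w = (T − C_f)/(0.85 f'_c b_w) = (2322600 − 913457)/(0.85 × 26.9 × 370) = 166.56 mm.
M_n = C_f(d − h_f/2) + (T − C_f)(d − a_w/2) = 913457 × (795 − 42.5) + 1409143 × (795 − 83.28) = 687.38 + 1002.92 = 1690.30 × 10⁶ N·mm.
M_n = 1690.30 kN·m.

M_n ≈ 1690 kN·m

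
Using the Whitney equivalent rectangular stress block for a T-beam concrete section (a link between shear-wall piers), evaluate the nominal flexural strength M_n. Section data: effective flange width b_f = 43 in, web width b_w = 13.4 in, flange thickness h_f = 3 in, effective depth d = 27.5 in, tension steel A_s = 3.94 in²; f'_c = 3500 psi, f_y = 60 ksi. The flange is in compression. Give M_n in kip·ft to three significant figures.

Tension: T = A_s f_y = 3.94 × 60 = 236.4 kips.
Try a within the flange: a = T/(0.85 f'_c b_f) = 236.4/(0.85 × 3.5 × 43) = 1.848 in.
Since a = 1.848 ≤ h_f = 3 in, the stress block lies entirely in the flange; analyse as a rectangular beam of width b_f.
M_n = T(d − a/2) = 236.4 × (27.5 − 0.924) = 6282.6 kip·in.
M_n = 6282.6/12 = 523.55 kip·ft.

M_n ≈ 524 kip·ft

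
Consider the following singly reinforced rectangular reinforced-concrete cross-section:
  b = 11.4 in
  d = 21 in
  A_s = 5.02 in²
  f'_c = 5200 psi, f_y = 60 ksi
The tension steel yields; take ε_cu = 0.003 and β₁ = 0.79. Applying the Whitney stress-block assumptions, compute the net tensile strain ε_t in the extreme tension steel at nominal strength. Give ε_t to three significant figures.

ε_t ≈ 0.00533

a = A_s f_y/(0.85 f'_c b) = 5.978 in.
β₁ = 0.79, so c = a/β₁ = 5.978/0.79 = 7.567 in.
From the linear strain diagram with ε_cu = 0.003: ε_t = 0.003 (d − c)/c = 0.003 × (21 − 7.567)/7.567 = 0.00533.
Since ε_t ≥ 0.005, the section is tension-controlled.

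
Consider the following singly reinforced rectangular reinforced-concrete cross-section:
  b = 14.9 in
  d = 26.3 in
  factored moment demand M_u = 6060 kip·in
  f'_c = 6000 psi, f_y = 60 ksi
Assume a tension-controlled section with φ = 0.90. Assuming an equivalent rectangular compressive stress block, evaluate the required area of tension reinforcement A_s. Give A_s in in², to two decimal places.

A_s ≈ 4.58 in²

M_n = M_u/φ = 6060/0.90 = 6733.33 kip·in.
From M_n = 0.85 f'_c a b (d − a/2):
a = d − √(d² − 2M_n/(0.85 f'_c b)) = 26.3 − √(26.3² − 2 × 6733.33/(0.85 × 6 × 14.9)) = 3.618 in.
A_s = 0.85 f'_c a b / f_y = 0.85 × 6 × 3.618 × 14.9 / 60 = 4.582 in².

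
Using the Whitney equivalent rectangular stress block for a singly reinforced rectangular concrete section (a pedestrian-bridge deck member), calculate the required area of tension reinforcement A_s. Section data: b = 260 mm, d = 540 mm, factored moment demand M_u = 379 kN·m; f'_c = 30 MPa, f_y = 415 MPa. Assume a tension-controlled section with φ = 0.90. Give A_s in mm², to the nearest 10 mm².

M_n = M_u/φ = 379/0.90 = 421.111 kN·m.
With M_n = 0.85 f'_c a b (d − a/2), solve the quadratic for a:
a = d − √(d² − 2M_n/(0.85 f'_c b)) = 540 − √(540² − 2 × 421.111×10⁶/(0.85 × 30 × 260)) = 134.33 mm.
A_s = 0.85 f'_c a b / f_y = 0.85 × 30 × 134.33 × 260 / 415 = 2146.0 mm².

A_s ≈ 2150 mm²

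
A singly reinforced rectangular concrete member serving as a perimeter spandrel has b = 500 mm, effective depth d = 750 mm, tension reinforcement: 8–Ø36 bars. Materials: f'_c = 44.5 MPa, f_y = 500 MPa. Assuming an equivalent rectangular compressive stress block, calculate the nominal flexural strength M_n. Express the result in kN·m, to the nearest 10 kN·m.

A_s = 8 × 1018 = 8144 mm².
T = A_s f_y = 8144 × 500 = 4072000 N = 4072 kN.
From C = T: a = T/(0.85 f'_c b) = 4072000/(0.85 × 44.5 × 500) = 215.31 mm.
M_n = T(d − a/2) = 4072 kN × (750 − 107.655) mm = 2615.63 kN·m.

M_n ≈ 2620 kN·m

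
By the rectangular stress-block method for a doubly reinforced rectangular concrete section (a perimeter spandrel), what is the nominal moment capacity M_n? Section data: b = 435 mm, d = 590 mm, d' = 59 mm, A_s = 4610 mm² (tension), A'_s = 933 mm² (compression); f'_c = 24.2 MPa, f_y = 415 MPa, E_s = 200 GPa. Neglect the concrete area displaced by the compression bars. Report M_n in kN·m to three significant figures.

Assume both tension and compression steel yield.
Net tension couple steel: A_s − A'_s = 3677 mm².
a = (A_s − A'_s) f_y / (0.85 f'_c b) = 1525955/(0.85 × 24.2 × 435) = 170.54 mm.
c = a/β₁ = 170.54/0.85 = 200.64 mm; ε'_s = 0.003(c − d')/c = 0.0021 ≥ f_y/E_s = 0.0021, so compression steel does yield.
M_n = (A_s − A'_s) f_y (d − a/2) + A'_s f_y (d − d') = [1525955 × (590 − 85.27) + 387195 × (590 − 59)] × 10⁻⁶ = 770.20 + 205.60 = 975.80 kN·m.

M_n ≈ 976 kN·m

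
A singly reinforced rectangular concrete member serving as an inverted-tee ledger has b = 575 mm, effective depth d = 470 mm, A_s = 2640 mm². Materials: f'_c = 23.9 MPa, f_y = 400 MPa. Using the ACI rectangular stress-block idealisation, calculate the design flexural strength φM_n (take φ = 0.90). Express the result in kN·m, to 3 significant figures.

T = A_s f_y = 2640 × 400 = 1056000 N = 1056 kN.
From C = T: a = T/(0.85 f'_c b) = 1056000/(0.85 × 23.9 × 575) = 90.40 mm.
M_n = T(d − a/2) = 1056 kN × (470 − 45.2) mm = 448.59 kN·m.
φM_n = 0.90 × 448.59 = 403.73 kN·m.

φM_n ≈ 404 kN·m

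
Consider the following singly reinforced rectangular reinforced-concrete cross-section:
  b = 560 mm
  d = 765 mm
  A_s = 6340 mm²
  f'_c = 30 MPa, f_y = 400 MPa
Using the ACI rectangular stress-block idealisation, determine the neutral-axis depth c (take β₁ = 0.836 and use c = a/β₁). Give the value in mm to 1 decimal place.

c ≈ 212.4 mm

T = A_s f_y = 6340 × 400 = 2536000 N = 2536 kN.
Setting C = 0.85 f'_c a b equal to T: a = 2536000/(0.85 × 30 × 560) = 177.591 mm.
With β₁ = 0.836, c = a/β₁ = 177.591/0.836 = 212.4 mm.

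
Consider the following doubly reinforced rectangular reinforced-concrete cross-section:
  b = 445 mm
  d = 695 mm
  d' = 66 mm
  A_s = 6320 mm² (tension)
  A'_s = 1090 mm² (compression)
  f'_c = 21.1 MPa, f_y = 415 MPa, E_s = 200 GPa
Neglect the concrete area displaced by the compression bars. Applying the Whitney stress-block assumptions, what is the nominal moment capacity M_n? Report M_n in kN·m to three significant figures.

Assume both tension and compression steel yield.
Net tension couple steel: A_s − A'_s = 5230 mm².
a = (A_s − A'_s) f_y / (0.85 f'_c b) = 2170450/(0.85 × 21.1 × 445) = 271.95 mm.
c = a/β₁ = 271.95/0.85 = 319.94 mm; ε'_s = 0.003(c − d')/c = 0.0024 ≥ f_y/E_s = 0.0021, so compression steel does yield.
M_n = (A_s − A'_s) f_y (d − a/2) + A'_s f_y (d − d') = [2170450 × (695 − 135.975) + 452350 × (695 − 66)] × 10⁻⁶ = 1213.34 + 284.53 = 1497.87 kN·m.

M_n ≈ 1500 kN·m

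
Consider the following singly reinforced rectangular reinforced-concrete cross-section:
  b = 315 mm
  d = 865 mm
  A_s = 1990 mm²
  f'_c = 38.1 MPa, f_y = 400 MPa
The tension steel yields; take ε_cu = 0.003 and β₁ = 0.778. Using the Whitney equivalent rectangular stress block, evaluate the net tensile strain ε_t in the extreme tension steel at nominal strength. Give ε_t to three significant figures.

ε_t ≈ 0.0229

a = A_s f_y/(0.85 f'_c b) = 78.03 mm.
β₁ = 0.778, so c = a/β₁ = 78.03/0.778 = 100.30 mm.
From the linear strain diagram with ε_cu = 0.003: ε_t = 0.003 (d − c)/c = 0.003 × (865 − 100.30)/100.30 = 0.0229.
Since ε_t ≥ 0.005, the section is tension-controlled.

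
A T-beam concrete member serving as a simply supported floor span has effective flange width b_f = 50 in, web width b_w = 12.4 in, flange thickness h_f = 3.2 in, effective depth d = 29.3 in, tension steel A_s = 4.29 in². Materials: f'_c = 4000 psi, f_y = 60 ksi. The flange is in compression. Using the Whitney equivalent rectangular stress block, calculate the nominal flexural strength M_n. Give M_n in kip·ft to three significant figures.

M_n ≈ 612 kip·ft

Tension: T = A_s f_y = 4.29 × 60 = 257.4 kips.
Try a within the flange: a = T/(0.85 f'_c b_f) = 257.4/(0.85 × 4 × 50) = 1.514 in.
Since a = 1.514 ≤ h_f = 3.2 in, the stress block lies entirely in the flange; analyse as a rectangular beam of width b_f.
M_n = T(d − a/2) = 257.4 × (29.3 − 0.757) = 7347.0 kip·in.
M_n = 7347.0/12 = 612.25 kip·ft.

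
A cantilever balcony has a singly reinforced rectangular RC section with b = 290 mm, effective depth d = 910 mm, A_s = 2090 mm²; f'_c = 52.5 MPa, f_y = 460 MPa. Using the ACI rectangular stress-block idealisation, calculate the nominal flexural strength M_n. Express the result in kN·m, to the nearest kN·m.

M_n ≈ 839 kN·m

T = A_s f_y = 2090 × 460 = 961400 N = 961.4 kN.
From C = T: a = T/(0.85 f'_c b) = 961400/(0.85 × 52.5 × 290) = 74.29 mm.
M_n = T(d − a/2) = 961.4 kN × (910 − 37.145) mm = 839.16 kN·m.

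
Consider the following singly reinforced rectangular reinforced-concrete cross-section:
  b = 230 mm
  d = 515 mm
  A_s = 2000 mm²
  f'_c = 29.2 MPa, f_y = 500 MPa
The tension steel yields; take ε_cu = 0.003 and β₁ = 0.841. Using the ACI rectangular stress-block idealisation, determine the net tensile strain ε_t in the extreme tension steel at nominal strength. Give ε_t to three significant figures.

a = A_s f_y/(0.85 f'_c b) = 175.17 mm.
β₁ = 0.841, so c = a/β₁ = 175.17/0.841 = 208.29 mm.
From the linear strain diagram with ε_cu = 0.003: ε_t = 0.003 (d − c)/c = 0.003 × (515 − 208.29)/208.29 = 0.00442.
ε_t is between 0.004 and 0.005 — transition zone.

ε_t ≈ 0.00442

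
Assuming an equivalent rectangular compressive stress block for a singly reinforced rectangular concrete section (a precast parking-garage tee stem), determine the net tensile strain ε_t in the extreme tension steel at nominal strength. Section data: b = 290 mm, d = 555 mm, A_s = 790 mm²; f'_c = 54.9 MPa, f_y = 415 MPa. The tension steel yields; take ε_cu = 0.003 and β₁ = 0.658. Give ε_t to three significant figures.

ε_t ≈ 0.0422

a = A_s f_y/(0.85 f'_c b) = 24.23 mm.
β₁ = 0.658, so c = a/β₁ = 24.23/0.658 = 36.82 mm.
From the linear strain diagram with ε_cu = 0.003: ε_t = 0.003 (d − c)/c = 0.003 × (555 − 36.82)/36.82 = 0.0422.
Since ε_t ≥ 0.005, the section is tension-controlled.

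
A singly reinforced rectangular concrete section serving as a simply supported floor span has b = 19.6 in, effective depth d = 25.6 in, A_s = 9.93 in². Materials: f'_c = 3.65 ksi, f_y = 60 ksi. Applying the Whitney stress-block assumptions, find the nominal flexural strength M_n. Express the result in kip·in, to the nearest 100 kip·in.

M_n ≈ 12300 kip·in

T = A_s f_y = 9.93 × 60 = 595.8 kips.
a = T/(0.85 f'_c b) = 595.8/(0.85 × 3.65 × 19.6) = 9.798 in.
M_n = T(d − a/2) = 595.8 × (25.6 − 4.899) = 12333.7 kip·in.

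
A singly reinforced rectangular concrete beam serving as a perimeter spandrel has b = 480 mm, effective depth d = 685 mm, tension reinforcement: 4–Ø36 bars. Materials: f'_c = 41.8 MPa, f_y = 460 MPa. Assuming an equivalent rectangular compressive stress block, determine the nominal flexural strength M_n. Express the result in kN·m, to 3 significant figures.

M_n ≈ 1180 kN·m

A_s = 4 × 1018 = 4072 mm².
T = A_s f_y = 4072 × 460 = 1873120 N = 1873.12 kN.
From C = T: a = T/(0.85 f'_c b) = 1873120/(0.85 × 41.8 × 480) = 109.83 mm.
M_n = T(d − a/2) = 1873.12 kN × (685 − 54.915) mm = 1180.22 kN·m.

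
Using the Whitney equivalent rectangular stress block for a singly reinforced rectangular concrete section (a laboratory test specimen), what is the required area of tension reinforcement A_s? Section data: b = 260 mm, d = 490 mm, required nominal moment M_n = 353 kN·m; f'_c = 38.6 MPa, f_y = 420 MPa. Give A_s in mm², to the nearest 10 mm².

A_s ≈ 1900 mm²

With M_n = 0.85 f'_c a b (d − a/2), solve the quadratic for a:
a = d − √(d² − 2M_n/(0.85 f'_c b)) = 490 − √(490² − 2 × 353×10⁶/(0.85 × 38.6 × 260)) = 93.34 mm.
A_s = 0.85 f'_c a b / f_y = 0.85 × 38.6 × 93.34 × 260 / 420 = 1895.8 mm².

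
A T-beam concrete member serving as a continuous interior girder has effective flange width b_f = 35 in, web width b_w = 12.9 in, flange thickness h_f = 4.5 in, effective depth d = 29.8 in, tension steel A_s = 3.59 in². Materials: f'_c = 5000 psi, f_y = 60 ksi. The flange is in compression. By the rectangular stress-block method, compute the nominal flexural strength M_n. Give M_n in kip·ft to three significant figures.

M_n ≈ 522 kip·ft

Tension: T = A_s f_y = 3.59 × 60 = 215.4 kips.
Try a within the flange: a = T/(0.85 f'_c b_f) = 215.4/(0.85 × 5 × 35) = 1.448 in.
Since a = 1.448 ≤ h_f = 4.5 in, the stress block lies entirely in the flange; analyse as a rectangular beam of width b_f.
M_n = T(d − a/2) = 215.4 × (29.8 − 0.724) = 6263.0 kip·in.
M_n = 6263.0/12 = 521.92 kip·ft.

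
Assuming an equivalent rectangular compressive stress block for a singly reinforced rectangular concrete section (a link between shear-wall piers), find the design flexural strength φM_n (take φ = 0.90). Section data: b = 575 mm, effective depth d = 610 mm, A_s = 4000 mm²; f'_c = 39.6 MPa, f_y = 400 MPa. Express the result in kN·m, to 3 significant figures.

T = A_s f_y = 4000 × 400 = 1600000 N = 1600 kN.
From C = T: a = T/(0.85 f'_c b) = 1600000/(0.85 × 39.6 × 575) = 82.67 mm.
M_n = T(d − a/2) = 1600 kN × (610 − 41.335) mm = 909.86 kN·m.
φM_n = 0.90 × 909.86 = 818.87 kN·m.

φM_n ≈ 819 kN·m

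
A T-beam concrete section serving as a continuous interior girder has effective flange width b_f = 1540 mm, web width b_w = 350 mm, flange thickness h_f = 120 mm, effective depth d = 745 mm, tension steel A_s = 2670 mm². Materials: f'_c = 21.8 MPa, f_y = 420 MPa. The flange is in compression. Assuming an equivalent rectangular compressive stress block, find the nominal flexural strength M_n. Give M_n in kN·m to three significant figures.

Tension: T = A_s f_y = 2670 × 420 = 1121400 N.
Try a within the flange: a = T/(0.85 f'_c b_f) = 1121400/(0.85 × 21.8 × 1540) = 39.30 mm.
Since a = 39.30 ≤ h_f = 120 mm, the stress block lies entirely in the flange; analyse as a rectangular beam of width b_f.
M_n = T(d − a/2) = 1121400 × (745 − 19.65) = 813.41 × 10⁶ N·mm.
M_n = 813.41 kN·m.

M_n ≈ 813 kN·m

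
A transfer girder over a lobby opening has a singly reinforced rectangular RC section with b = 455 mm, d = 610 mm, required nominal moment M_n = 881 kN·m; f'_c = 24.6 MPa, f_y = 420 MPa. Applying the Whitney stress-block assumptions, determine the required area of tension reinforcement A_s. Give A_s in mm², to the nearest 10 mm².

A_s ≈ 4020 mm²

With M_n = 0.85 f'_c a b (d − a/2), solve the quadratic for a:
a = d − √(d² − 2M_n/(0.85 f'_c b)) = 610 − √(610² − 2 × 881×10⁶/(0.85 × 24.6 × 455)) = 177.68 mm.
A_s = 0.85 f'_c a b / f_y = 0.85 × 24.6 × 177.68 × 455 / 420 = 4024.9 mm².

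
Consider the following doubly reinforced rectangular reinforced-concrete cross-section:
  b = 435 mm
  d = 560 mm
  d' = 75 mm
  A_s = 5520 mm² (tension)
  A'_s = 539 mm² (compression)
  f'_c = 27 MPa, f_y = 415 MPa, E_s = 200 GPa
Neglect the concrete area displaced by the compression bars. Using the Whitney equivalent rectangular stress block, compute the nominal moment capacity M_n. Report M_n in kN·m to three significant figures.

Assume both tension and compression steel yield.
Net tension couple steel: A_s − A'_s = 4981 mm².
a = (A_s − A'_s) f_y / (0.85 f'_c b) = 2067115/(0.85 × 27 × 435) = 207.06 mm.
c = a/β₁ = 207.06/0.85 = 243.60 mm; ε'_s = 0.003(c − d')/c = 0.0021 ≥ f_y/E_s = 0.0021, so compression steel does yield.
M_n = (A_s − A'_s) f_y (d − a/2) + A'_s f_y (d − d') = [2067115 × (560 − 103.53) + 223685 × (560 − 75)] × 10⁻⁶ = 943.58 + 108.49 = 1052.07 kN·m.

M_n ≈ 1050 kN·m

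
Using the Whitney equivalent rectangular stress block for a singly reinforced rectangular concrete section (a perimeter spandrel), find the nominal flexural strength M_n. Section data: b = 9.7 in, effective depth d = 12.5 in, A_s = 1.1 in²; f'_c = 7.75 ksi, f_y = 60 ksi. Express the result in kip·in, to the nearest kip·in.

T = A_s f_y = 1.1 × 60 = 66 kips.
a = T/(0.85 f'_c b) = 66/(0.85 × 7.75 × 9.7) = 1.033 in.
M_n = T(d − a/2) = 66 × (12.5 − 0.5165) = 790.9 kip·in.

M_n ≈ 791 kip·in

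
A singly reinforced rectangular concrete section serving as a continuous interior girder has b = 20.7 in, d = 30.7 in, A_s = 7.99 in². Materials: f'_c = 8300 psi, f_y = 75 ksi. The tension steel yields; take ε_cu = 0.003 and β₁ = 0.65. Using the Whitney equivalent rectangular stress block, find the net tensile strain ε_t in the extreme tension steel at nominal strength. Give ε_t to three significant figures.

ε_t ≈ 0.0116

a = A_s f_y/(0.85 f'_c b) = 4.103 in.
β₁ = 0.65, so c = a/β₁ = 4.103/0.65 = 6.312 in.
From the linear strain diagram with ε_cu = 0.003: ε_t = 0.003 (d − c)/c = 0.003 × (30.7 − 6.312)/6.312 = 0.0116.
Since ε_t ≥ 0.005, the section is tension-controlled.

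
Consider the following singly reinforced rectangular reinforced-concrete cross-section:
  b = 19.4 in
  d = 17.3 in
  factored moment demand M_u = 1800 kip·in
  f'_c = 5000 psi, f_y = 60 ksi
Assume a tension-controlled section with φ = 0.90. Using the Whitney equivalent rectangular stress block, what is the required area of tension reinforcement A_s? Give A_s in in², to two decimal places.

M_n = M_u/φ = 1800/0.90 = 2000 kip·in.
From M_n = 0.85 f'_c a b (d − a/2):
a = d − √(d² − 2M_n/(0.85 f'_c b)) = 17.3 − √(17.3² − 2 × 2000/(0.85 × 5 × 19.4)) = 1.464 in.
A_s = 0.85 f'_c a b / f_y = 0.85 × 5 × 1.464 × 19.4 / 60 = 2.012 in².

A_s ≈ 2.01 in²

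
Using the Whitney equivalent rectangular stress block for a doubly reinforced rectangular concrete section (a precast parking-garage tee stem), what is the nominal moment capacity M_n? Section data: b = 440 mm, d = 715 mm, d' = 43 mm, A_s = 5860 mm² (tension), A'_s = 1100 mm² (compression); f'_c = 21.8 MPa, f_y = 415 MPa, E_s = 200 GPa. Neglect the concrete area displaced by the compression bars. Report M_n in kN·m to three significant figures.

Assume both tension and compression steel yield.
Net tension couple steel: A_s − A'_s = 4760 mm².
a = (A_s − A'_s) f_y / (0.85 f'_c b) = 1975400/(0.85 × 21.8 × 440) = 242.29 mm.
c = a/β₁ = 242.29/0.85 = 285.05 mm; ε'_s = 0.003(c − d')/c = 0.0025 ≥ f_y/E_s = 0.0021, so compression steel does yield.
M_n = (A_s − A'_s) f_y (d − a/2) + A'_s f_y (d − d') = [1975400 × (715 − 121.145) + 456500 × (715 − 43)] × 10⁻⁶ = 1173.10 + 306.77 = 1479.87 kN·m.

M_n ≈ 1480 kN·m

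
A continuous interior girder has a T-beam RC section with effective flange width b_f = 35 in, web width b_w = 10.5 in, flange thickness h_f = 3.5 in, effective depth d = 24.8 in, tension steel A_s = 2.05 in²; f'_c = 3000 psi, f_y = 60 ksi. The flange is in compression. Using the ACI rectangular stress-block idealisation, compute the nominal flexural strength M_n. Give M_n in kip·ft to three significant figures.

M_n ≈ 247 kip·ft

Tension: T = A_s f_y = 2.05 × 60 = 123 kips.
Try a within the flange: a = T/(0.85 f'_c b_f) = 123/(0.85 × 3 × 35) = 1.378 in.
Since a = 1.378 ≤ h_f = 3.5 in, the stress block lies entirely in the flange; analyse as a rectangular beam of width b_f.
M_n = T(d − a/2) = 123 × (24.8 − 0.689) = 2965.7 kip·in.
M_n = 2965.7/12 = 247.14 kip·ft.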